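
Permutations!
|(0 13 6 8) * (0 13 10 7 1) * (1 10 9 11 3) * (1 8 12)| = 18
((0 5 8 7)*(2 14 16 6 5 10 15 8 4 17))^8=[8, 1, 14, 3, 17, 4, 5, 15, 10, 9, 7, 11, 12, 13, 16, 0, 6, 2]=(0 8 10 7 15)(2 14 16 6 5 4 17)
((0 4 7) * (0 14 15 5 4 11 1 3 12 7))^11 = (0 11 1 3 12 7 14 15 5 4) = [11, 3, 2, 12, 0, 4, 6, 14, 8, 9, 10, 1, 7, 13, 15, 5]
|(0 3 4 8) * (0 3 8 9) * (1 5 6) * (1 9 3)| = 6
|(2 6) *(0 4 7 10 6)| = 6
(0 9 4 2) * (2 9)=(0 2)(4 9)=[2, 1, 0, 3, 9, 5, 6, 7, 8, 4]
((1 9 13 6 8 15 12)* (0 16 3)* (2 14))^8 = (0 3 16)(1 9 13 6 8 15 12) = [3, 9, 2, 16, 4, 5, 8, 7, 15, 13, 10, 11, 1, 6, 14, 12, 0]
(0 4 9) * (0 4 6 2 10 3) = (0 6 2 10 3)(4 9) = [6, 1, 10, 0, 9, 5, 2, 7, 8, 4, 3]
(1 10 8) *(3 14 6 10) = (1 3 14 6 10 8) = [0, 3, 2, 14, 4, 5, 10, 7, 1, 9, 8, 11, 12, 13, 6]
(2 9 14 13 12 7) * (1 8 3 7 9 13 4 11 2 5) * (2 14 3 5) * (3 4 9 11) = (1 8 5)(2 13 12 11 14 9 4 3 7) = [0, 8, 13, 7, 3, 1, 6, 2, 5, 4, 10, 14, 11, 12, 9]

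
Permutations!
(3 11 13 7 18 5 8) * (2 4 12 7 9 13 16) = [0, 1, 4, 11, 12, 8, 6, 18, 3, 13, 10, 16, 7, 9, 14, 15, 2, 17, 5] = (2 4 12 7 18 5 8 3 11 16)(9 13)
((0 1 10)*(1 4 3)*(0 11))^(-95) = (0 4 3 1 10 11) = [4, 10, 2, 1, 3, 5, 6, 7, 8, 9, 11, 0]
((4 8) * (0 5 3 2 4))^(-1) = (0 8 4 2 3 5) = [8, 1, 3, 5, 2, 0, 6, 7, 4]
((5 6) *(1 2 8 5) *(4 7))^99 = (1 6 5 8 2)(4 7) = [0, 6, 1, 3, 7, 8, 5, 4, 2]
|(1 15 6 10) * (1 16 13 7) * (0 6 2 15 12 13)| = |(0 6 10 16)(1 12 13 7)(2 15)| = 4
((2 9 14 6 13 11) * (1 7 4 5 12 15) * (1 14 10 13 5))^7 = (1 7 4)(2 10 11 9 13)(5 15 6 12 14) = [0, 7, 10, 3, 1, 15, 12, 4, 8, 13, 11, 9, 14, 2, 5, 6]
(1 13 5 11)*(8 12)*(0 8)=(0 8 12)(1 13 5 11)=[8, 13, 2, 3, 4, 11, 6, 7, 12, 9, 10, 1, 0, 5]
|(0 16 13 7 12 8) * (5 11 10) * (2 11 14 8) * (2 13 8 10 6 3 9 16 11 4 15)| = |(0 11 6 3 9 16 8)(2 4 15)(5 14 10)(7 12 13)| = 21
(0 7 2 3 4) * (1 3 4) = (0 7 2 4)(1 3) = [7, 3, 4, 1, 0, 5, 6, 2]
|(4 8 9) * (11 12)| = 6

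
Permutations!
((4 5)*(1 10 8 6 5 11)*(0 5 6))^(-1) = (0 8 10 1 11 4 5) = [8, 11, 2, 3, 5, 0, 6, 7, 10, 9, 1, 4]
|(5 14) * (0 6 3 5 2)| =6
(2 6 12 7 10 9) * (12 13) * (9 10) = (2 6 13 12 7 9) = [0, 1, 6, 3, 4, 5, 13, 9, 8, 2, 10, 11, 7, 12]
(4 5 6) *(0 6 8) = (0 6 4 5 8) = [6, 1, 2, 3, 5, 8, 4, 7, 0]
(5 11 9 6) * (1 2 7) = [0, 2, 7, 3, 4, 11, 5, 1, 8, 6, 10, 9] = (1 2 7)(5 11 9 6)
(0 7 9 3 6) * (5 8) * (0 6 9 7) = (3 9)(5 8) = [0, 1, 2, 9, 4, 8, 6, 7, 5, 3]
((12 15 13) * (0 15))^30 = (0 13)(12 15) = [13, 1, 2, 3, 4, 5, 6, 7, 8, 9, 10, 11, 15, 0, 14, 12]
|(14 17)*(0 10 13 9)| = 4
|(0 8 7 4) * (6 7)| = 5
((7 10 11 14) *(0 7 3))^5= (0 3 14 11 10 7)= [3, 1, 2, 14, 4, 5, 6, 0, 8, 9, 7, 10, 12, 13, 11]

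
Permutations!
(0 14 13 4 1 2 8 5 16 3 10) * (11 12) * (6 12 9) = (0 14 13 4 1 2 8 5 16 3 10)(6 12 11 9) = [14, 2, 8, 10, 1, 16, 12, 7, 5, 6, 0, 9, 11, 4, 13, 15, 3]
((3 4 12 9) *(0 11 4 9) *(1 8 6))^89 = (0 11 4 12)(1 6 8)(3 9) = [11, 6, 2, 9, 12, 5, 8, 7, 1, 3, 10, 4, 0]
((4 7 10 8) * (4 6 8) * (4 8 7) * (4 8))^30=[0, 1, 2, 3, 4, 5, 6, 7, 8, 9, 10]=(10)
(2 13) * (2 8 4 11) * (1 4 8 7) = (1 4 11 2 13 7) = [0, 4, 13, 3, 11, 5, 6, 1, 8, 9, 10, 2, 12, 7]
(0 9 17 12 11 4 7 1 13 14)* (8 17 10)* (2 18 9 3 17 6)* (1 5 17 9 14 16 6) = (0 3 9 10 8 1 13 16 6 2 18 14)(4 7 5 17 12 11) = [3, 13, 18, 9, 7, 17, 2, 5, 1, 10, 8, 4, 11, 16, 0, 15, 6, 12, 14]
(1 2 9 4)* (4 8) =(1 2 9 8 4) =[0, 2, 9, 3, 1, 5, 6, 7, 4, 8]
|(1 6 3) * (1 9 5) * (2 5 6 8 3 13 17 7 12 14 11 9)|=|(1 8 3 2 5)(6 13 17 7 12 14 11 9)|=40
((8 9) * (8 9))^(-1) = (9) = [0, 1, 2, 3, 4, 5, 6, 7, 8, 9]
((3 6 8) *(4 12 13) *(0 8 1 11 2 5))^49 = (0 8 3 6 1 11 2 5)(4 12 13) = [8, 11, 5, 6, 12, 0, 1, 7, 3, 9, 10, 2, 13, 4]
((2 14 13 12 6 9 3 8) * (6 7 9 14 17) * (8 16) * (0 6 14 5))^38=(0 5 6)(2 16 9 12 14)(3 7 13 17 8)=[5, 1, 16, 7, 4, 6, 0, 13, 3, 12, 10, 11, 14, 17, 2, 15, 9, 8]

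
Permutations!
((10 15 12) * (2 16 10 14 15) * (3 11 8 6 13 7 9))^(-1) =[0, 1, 10, 9, 4, 5, 8, 13, 11, 7, 16, 3, 15, 6, 12, 14, 2] =(2 10 16)(3 9 7 13 6 8 11)(12 15 14)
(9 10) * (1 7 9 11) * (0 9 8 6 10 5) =(0 9 5)(1 7 8 6 10 11) =[9, 7, 2, 3, 4, 0, 10, 8, 6, 5, 11, 1]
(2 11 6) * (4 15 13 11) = (2 4 15 13 11 6) = [0, 1, 4, 3, 15, 5, 2, 7, 8, 9, 10, 6, 12, 11, 14, 13]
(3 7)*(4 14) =(3 7)(4 14) =[0, 1, 2, 7, 14, 5, 6, 3, 8, 9, 10, 11, 12, 13, 4]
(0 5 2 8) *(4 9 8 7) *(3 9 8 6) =(0 5 2 7 4 8)(3 9 6) =[5, 1, 7, 9, 8, 2, 3, 4, 0, 6]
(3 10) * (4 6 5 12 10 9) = (3 9 4 6 5 12 10) = [0, 1, 2, 9, 6, 12, 5, 7, 8, 4, 3, 11, 10]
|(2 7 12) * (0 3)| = 6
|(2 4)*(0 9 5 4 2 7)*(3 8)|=|(0 9 5 4 7)(3 8)|=10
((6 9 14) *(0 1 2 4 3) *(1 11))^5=[3, 11, 1, 4, 2, 5, 14, 7, 8, 6, 10, 0, 12, 13, 9]=(0 3 4 2 1 11)(6 14 9)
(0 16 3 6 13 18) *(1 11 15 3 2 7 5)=(0 16 2 7 5 1 11 15 3 6 13 18)=[16, 11, 7, 6, 4, 1, 13, 5, 8, 9, 10, 15, 12, 18, 14, 3, 2, 17, 0]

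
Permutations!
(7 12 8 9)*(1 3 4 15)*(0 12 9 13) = (0 12 8 13)(1 3 4 15)(7 9) = [12, 3, 2, 4, 15, 5, 6, 9, 13, 7, 10, 11, 8, 0, 14, 1]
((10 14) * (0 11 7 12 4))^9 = (0 4 12 7 11)(10 14) = [4, 1, 2, 3, 12, 5, 6, 11, 8, 9, 14, 0, 7, 13, 10]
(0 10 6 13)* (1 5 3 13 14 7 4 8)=(0 10 6 14 7 4 8 1 5 3 13)=[10, 5, 2, 13, 8, 3, 14, 4, 1, 9, 6, 11, 12, 0, 7]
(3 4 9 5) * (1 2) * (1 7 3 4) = (1 2 7 3)(4 9 5) = [0, 2, 7, 1, 9, 4, 6, 3, 8, 5]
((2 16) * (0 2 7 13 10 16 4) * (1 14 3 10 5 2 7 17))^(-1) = (0 4 2 5 13 7)(1 17 16 10 3 14) = [4, 17, 5, 14, 2, 13, 6, 0, 8, 9, 3, 11, 12, 7, 1, 15, 10, 16]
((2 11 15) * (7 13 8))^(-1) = (2 15 11)(7 8 13) = [0, 1, 15, 3, 4, 5, 6, 8, 13, 9, 10, 2, 12, 7, 14, 11]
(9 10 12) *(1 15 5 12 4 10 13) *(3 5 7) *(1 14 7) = (1 15)(3 5 12 9 13 14 7)(4 10) = [0, 15, 2, 5, 10, 12, 6, 3, 8, 13, 4, 11, 9, 14, 7, 1]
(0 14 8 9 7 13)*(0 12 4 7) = (0 14 8 9)(4 7 13 12) = [14, 1, 2, 3, 7, 5, 6, 13, 9, 0, 10, 11, 4, 12, 8]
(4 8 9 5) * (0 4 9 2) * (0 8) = [4, 1, 8, 3, 0, 9, 6, 7, 2, 5] = (0 4)(2 8)(5 9)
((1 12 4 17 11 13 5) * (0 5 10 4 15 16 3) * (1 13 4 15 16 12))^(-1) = (0 3 16 12 15 10 13 5)(4 11 17) = [3, 1, 2, 16, 11, 0, 6, 7, 8, 9, 13, 17, 15, 5, 14, 10, 12, 4]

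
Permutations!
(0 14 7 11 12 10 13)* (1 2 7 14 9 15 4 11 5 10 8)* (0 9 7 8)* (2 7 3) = (0 3 2 8 1 7 5 10 13 9 15 4 11 12) = [3, 7, 8, 2, 11, 10, 6, 5, 1, 15, 13, 12, 0, 9, 14, 4]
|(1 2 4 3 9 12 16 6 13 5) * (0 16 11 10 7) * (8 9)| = 15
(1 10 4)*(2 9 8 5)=(1 10 4)(2 9 8 5)=[0, 10, 9, 3, 1, 2, 6, 7, 5, 8, 4]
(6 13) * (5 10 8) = (5 10 8)(6 13) = [0, 1, 2, 3, 4, 10, 13, 7, 5, 9, 8, 11, 12, 6]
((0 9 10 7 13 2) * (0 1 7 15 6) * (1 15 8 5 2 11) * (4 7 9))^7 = (0 10 4 8 7 5 13 2 11 15 1 6 9) = [10, 6, 11, 3, 8, 13, 9, 5, 7, 0, 4, 15, 12, 2, 14, 1]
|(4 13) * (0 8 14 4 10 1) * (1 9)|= 8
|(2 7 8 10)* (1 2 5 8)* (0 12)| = |(0 12)(1 2 7)(5 8 10)| = 6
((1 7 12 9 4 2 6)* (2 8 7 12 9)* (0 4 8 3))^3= (1 6 2 12)= [0, 6, 12, 3, 4, 5, 2, 7, 8, 9, 10, 11, 1]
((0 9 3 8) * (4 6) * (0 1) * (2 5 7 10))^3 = (0 8 9 1 3)(2 10 7 5)(4 6) = [8, 3, 10, 0, 6, 2, 4, 5, 9, 1, 7]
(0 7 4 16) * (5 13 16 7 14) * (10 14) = [10, 1, 2, 3, 7, 13, 6, 4, 8, 9, 14, 11, 12, 16, 5, 15, 0] = (0 10 14 5 13 16)(4 7)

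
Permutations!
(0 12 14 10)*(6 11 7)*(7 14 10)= (0 12 10)(6 11 14 7)= [12, 1, 2, 3, 4, 5, 11, 6, 8, 9, 0, 14, 10, 13, 7]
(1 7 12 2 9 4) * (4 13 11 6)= (1 7 12 2 9 13 11 6 4)= [0, 7, 9, 3, 1, 5, 4, 12, 8, 13, 10, 6, 2, 11]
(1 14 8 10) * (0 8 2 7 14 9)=(0 8 10 1 9)(2 7 14)=[8, 9, 7, 3, 4, 5, 6, 14, 10, 0, 1, 11, 12, 13, 2]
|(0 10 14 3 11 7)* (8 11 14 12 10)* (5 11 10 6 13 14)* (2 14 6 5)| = |(0 8 10 12 5 11 7)(2 14 3)(6 13)| = 42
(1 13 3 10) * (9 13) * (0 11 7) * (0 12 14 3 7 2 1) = [11, 9, 1, 10, 4, 5, 6, 12, 8, 13, 0, 2, 14, 7, 3] = (0 11 2 1 9 13 7 12 14 3 10)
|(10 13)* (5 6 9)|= 6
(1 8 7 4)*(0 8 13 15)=(0 8 7 4 1 13 15)=[8, 13, 2, 3, 1, 5, 6, 4, 7, 9, 10, 11, 12, 15, 14, 0]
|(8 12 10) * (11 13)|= 6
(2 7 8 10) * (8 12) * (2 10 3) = (2 7 12 8 3) = [0, 1, 7, 2, 4, 5, 6, 12, 3, 9, 10, 11, 8]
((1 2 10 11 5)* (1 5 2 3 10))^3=(1 11 3 2 10)=[0, 11, 10, 2, 4, 5, 6, 7, 8, 9, 1, 3]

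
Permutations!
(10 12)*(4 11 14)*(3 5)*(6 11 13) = (3 5)(4 13 6 11 14)(10 12) = [0, 1, 2, 5, 13, 3, 11, 7, 8, 9, 12, 14, 10, 6, 4]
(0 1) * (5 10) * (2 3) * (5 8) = (0 1)(2 3)(5 10 8) = [1, 0, 3, 2, 4, 10, 6, 7, 5, 9, 8]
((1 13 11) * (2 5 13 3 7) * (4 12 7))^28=[0, 3, 5, 4, 12, 13, 6, 2, 8, 9, 10, 1, 7, 11]=(1 3 4 12 7 2 5 13 11)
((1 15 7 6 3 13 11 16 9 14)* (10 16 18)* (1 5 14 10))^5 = (1 13 7 18 3 15 11 6)(5 14)(9 16 10) = [0, 13, 2, 15, 4, 14, 1, 18, 8, 16, 9, 6, 12, 7, 5, 11, 10, 17, 3]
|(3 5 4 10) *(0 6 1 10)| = |(0 6 1 10 3 5 4)| = 7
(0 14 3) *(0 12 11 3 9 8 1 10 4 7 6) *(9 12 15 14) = (0 9 8 1 10 4 7 6)(3 15 14 12 11) = [9, 10, 2, 15, 7, 5, 0, 6, 1, 8, 4, 3, 11, 13, 12, 14]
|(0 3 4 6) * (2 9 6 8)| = 7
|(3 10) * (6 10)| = |(3 6 10)| = 3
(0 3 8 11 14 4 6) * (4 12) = (0 3 8 11 14 12 4 6) = [3, 1, 2, 8, 6, 5, 0, 7, 11, 9, 10, 14, 4, 13, 12]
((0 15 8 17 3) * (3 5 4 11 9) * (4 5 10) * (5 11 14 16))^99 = (0 17 14 11)(3 8 4 5)(9 15 10 16) = [17, 1, 2, 8, 5, 3, 6, 7, 4, 15, 16, 0, 12, 13, 11, 10, 9, 14]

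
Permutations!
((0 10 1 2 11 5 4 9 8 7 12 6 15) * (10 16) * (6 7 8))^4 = [2, 4, 9, 3, 0, 15, 10, 7, 8, 16, 5, 6, 12, 13, 14, 1, 11] = (0 2 9 16 11 6 10 5 15 1 4)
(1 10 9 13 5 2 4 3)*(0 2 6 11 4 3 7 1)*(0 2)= [0, 10, 3, 2, 7, 6, 11, 1, 8, 13, 9, 4, 12, 5]= (1 10 9 13 5 6 11 4 7)(2 3)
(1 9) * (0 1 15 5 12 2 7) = [1, 9, 7, 3, 4, 12, 6, 0, 8, 15, 10, 11, 2, 13, 14, 5] = (0 1 9 15 5 12 2 7)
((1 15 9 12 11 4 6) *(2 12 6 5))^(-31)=(1 15 9 6)(2 5 4 11 12)=[0, 15, 5, 3, 11, 4, 1, 7, 8, 6, 10, 12, 2, 13, 14, 9]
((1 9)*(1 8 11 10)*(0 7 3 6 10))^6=(0 9 6)(1 3 11)(7 8 10)=[9, 3, 2, 11, 4, 5, 0, 8, 10, 6, 7, 1]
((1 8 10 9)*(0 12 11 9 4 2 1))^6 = (0 11)(1 8 10 4 2)(9 12) = [11, 8, 1, 3, 2, 5, 6, 7, 10, 12, 4, 0, 9]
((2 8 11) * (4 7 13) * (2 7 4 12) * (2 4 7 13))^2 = (2 11 12 7 8 13 4) = [0, 1, 11, 3, 2, 5, 6, 8, 13, 9, 10, 12, 7, 4]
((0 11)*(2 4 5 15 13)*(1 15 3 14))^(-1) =(0 11)(1 14 3 5 4 2 13 15) =[11, 14, 13, 5, 2, 4, 6, 7, 8, 9, 10, 0, 12, 15, 3, 1]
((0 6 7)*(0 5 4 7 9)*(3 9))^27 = (0 9 3 6) = [9, 1, 2, 6, 4, 5, 0, 7, 8, 3]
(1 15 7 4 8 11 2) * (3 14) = (1 15 7 4 8 11 2)(3 14) = [0, 15, 1, 14, 8, 5, 6, 4, 11, 9, 10, 2, 12, 13, 3, 7]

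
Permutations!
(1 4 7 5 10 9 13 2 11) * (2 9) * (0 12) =(0 12)(1 4 7 5 10 2 11)(9 13) =[12, 4, 11, 3, 7, 10, 6, 5, 8, 13, 2, 1, 0, 9]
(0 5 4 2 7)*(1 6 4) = (0 5 1 6 4 2 7) = [5, 6, 7, 3, 2, 1, 4, 0]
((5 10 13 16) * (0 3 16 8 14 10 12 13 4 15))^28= (0 8 3 14 16 10 5 4 12 15 13)= [8, 1, 2, 14, 12, 4, 6, 7, 3, 9, 5, 11, 15, 0, 16, 13, 10]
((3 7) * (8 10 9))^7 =[0, 1, 2, 7, 4, 5, 6, 3, 10, 8, 9] =(3 7)(8 10 9)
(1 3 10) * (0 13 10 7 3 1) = (0 13 10)(3 7) = [13, 1, 2, 7, 4, 5, 6, 3, 8, 9, 0, 11, 12, 10]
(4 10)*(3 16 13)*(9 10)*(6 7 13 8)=[0, 1, 2, 16, 9, 5, 7, 13, 6, 10, 4, 11, 12, 3, 14, 15, 8]=(3 16 8 6 7 13)(4 9 10)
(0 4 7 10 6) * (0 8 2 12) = (0 4 7 10 6 8 2 12) = [4, 1, 12, 3, 7, 5, 8, 10, 2, 9, 6, 11, 0]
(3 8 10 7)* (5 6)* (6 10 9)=(3 8 9 6 5 10 7)=[0, 1, 2, 8, 4, 10, 5, 3, 9, 6, 7]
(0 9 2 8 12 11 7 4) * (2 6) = (0 9 6 2 8 12 11 7 4) = [9, 1, 8, 3, 0, 5, 2, 4, 12, 6, 10, 7, 11]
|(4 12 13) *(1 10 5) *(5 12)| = |(1 10 12 13 4 5)| = 6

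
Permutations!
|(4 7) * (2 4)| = |(2 4 7)| = 3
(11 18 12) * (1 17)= [0, 17, 2, 3, 4, 5, 6, 7, 8, 9, 10, 18, 11, 13, 14, 15, 16, 1, 12]= (1 17)(11 18 12)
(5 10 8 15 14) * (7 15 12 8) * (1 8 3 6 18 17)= [0, 8, 2, 6, 4, 10, 18, 15, 12, 9, 7, 11, 3, 13, 5, 14, 16, 1, 17]= (1 8 12 3 6 18 17)(5 10 7 15 14)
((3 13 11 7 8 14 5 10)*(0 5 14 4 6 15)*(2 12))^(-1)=[15, 1, 12, 10, 8, 0, 4, 11, 7, 9, 5, 13, 2, 3, 14, 6]=(0 15 6 4 8 7 11 13 3 10 5)(2 12)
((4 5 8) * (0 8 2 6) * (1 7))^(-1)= (0 6 2 5 4 8)(1 7)= [6, 7, 5, 3, 8, 4, 2, 1, 0]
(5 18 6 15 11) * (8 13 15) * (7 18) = (5 7 18 6 8 13 15 11) = [0, 1, 2, 3, 4, 7, 8, 18, 13, 9, 10, 5, 12, 15, 14, 11, 16, 17, 6]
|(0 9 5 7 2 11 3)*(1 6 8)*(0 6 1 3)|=|(0 9 5 7 2 11)(3 6 8)|=6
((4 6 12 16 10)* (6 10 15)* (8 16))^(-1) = (4 10)(6 15 16 8 12) = [0, 1, 2, 3, 10, 5, 15, 7, 12, 9, 4, 11, 6, 13, 14, 16, 8]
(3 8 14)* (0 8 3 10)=[8, 1, 2, 3, 4, 5, 6, 7, 14, 9, 0, 11, 12, 13, 10]=(0 8 14 10)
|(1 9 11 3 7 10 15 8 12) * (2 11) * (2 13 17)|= |(1 9 13 17 2 11 3 7 10 15 8 12)|= 12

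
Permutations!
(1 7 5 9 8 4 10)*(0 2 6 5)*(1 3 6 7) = [2, 1, 7, 6, 10, 9, 5, 0, 4, 8, 3] = (0 2 7)(3 6 5 9 8 4 10)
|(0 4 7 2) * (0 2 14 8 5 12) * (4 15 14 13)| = |(0 15 14 8 5 12)(4 7 13)| = 6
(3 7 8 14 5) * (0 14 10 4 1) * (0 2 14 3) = (0 3 7 8 10 4 1 2 14 5) = [3, 2, 14, 7, 1, 0, 6, 8, 10, 9, 4, 11, 12, 13, 5]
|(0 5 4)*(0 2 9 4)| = 6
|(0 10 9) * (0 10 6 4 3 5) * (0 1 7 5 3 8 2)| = |(0 6 4 8 2)(1 7 5)(9 10)| = 30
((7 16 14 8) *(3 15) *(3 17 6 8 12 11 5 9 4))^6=(3 16 4 7 9 8 5 6 11 17 12 15 14)=[0, 1, 2, 16, 7, 6, 11, 9, 5, 8, 10, 17, 15, 13, 3, 14, 4, 12]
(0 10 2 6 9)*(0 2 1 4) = [10, 4, 6, 3, 0, 5, 9, 7, 8, 2, 1] = (0 10 1 4)(2 6 9)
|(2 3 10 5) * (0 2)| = 5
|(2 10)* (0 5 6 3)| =|(0 5 6 3)(2 10)| =4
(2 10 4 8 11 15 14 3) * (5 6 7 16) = [0, 1, 10, 2, 8, 6, 7, 16, 11, 9, 4, 15, 12, 13, 3, 14, 5] = (2 10 4 8 11 15 14 3)(5 6 7 16)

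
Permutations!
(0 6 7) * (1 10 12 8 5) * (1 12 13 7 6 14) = (0 14 1 10 13 7)(5 12 8) = [14, 10, 2, 3, 4, 12, 6, 0, 5, 9, 13, 11, 8, 7, 1]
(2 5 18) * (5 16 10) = (2 16 10 5 18) = [0, 1, 16, 3, 4, 18, 6, 7, 8, 9, 5, 11, 12, 13, 14, 15, 10, 17, 2]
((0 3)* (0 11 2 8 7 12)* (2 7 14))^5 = [0, 1, 14, 3, 4, 5, 6, 7, 2, 9, 10, 11, 12, 13, 8] = (2 14 8)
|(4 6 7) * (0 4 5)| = 5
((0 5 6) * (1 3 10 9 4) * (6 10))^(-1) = [6, 4, 2, 1, 9, 0, 3, 7, 8, 10, 5] = (0 6 3 1 4 9 10 5)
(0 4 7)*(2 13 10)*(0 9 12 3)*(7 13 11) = (0 4 13 10 2 11 7 9 12 3) = [4, 1, 11, 0, 13, 5, 6, 9, 8, 12, 2, 7, 3, 10]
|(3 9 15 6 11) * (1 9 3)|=5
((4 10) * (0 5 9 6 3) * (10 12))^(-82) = (0 6 5 3 9)(4 10 12) = [6, 1, 2, 9, 10, 3, 5, 7, 8, 0, 12, 11, 4]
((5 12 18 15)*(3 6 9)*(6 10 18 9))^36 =(3 10 18 15 5 12 9) =[0, 1, 2, 10, 4, 12, 6, 7, 8, 3, 18, 11, 9, 13, 14, 5, 16, 17, 15]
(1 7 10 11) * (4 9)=(1 7 10 11)(4 9)=[0, 7, 2, 3, 9, 5, 6, 10, 8, 4, 11, 1]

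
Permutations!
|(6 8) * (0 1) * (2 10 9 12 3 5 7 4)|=|(0 1)(2 10 9 12 3 5 7 4)(6 8)|=8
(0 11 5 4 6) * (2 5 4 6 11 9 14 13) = (0 9 14 13 2 5 6)(4 11) = [9, 1, 5, 3, 11, 6, 0, 7, 8, 14, 10, 4, 12, 2, 13]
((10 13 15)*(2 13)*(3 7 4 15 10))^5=(2 10 13)(3 7 4 15)=[0, 1, 10, 7, 15, 5, 6, 4, 8, 9, 13, 11, 12, 2, 14, 3]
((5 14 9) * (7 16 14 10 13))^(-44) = (5 14 7 10 9 16 13) = [0, 1, 2, 3, 4, 14, 6, 10, 8, 16, 9, 11, 12, 5, 7, 15, 13]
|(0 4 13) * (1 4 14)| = 5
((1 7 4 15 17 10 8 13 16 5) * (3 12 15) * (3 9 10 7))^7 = (1 9 3 10 12 8 15 13 17 16 7 5 4) = [0, 9, 2, 10, 1, 4, 6, 5, 15, 3, 12, 11, 8, 17, 14, 13, 7, 16]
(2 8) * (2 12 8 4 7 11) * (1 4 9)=[0, 4, 9, 3, 7, 5, 6, 11, 12, 1, 10, 2, 8]=(1 4 7 11 2 9)(8 12)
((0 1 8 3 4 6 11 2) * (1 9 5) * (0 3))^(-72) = (0 1 9 8 5)(2 6 3 11 4) = [1, 9, 6, 11, 2, 0, 3, 7, 5, 8, 10, 4]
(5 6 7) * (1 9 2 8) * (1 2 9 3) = [0, 3, 8, 1, 4, 6, 7, 5, 2, 9] = (9)(1 3)(2 8)(5 6 7)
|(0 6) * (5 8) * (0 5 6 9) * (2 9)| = 3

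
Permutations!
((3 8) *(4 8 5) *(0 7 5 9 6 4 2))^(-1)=(0 2 5 7)(3 8 4 6 9)=[2, 1, 5, 8, 6, 7, 9, 0, 4, 3]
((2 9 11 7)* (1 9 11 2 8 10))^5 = (1 8 11 9 10 7 2) = [0, 8, 1, 3, 4, 5, 6, 2, 11, 10, 7, 9]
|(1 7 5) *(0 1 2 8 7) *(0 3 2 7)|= 10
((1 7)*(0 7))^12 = (7) = [0, 1, 2, 3, 4, 5, 6, 7]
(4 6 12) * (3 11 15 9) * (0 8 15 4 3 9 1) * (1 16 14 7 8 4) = (0 4 6 12 3 11 1)(7 8 15 16 14) = [4, 0, 2, 11, 6, 5, 12, 8, 15, 9, 10, 1, 3, 13, 7, 16, 14]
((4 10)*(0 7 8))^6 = [0, 1, 2, 3, 4, 5, 6, 7, 8, 9, 10] = (10)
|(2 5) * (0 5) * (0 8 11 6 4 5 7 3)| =|(0 7 3)(2 8 11 6 4 5)| =6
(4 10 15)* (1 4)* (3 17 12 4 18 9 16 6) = (1 18 9 16 6 3 17 12 4 10 15) = [0, 18, 2, 17, 10, 5, 3, 7, 8, 16, 15, 11, 4, 13, 14, 1, 6, 12, 9]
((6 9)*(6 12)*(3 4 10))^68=(3 10 4)(6 12 9)=[0, 1, 2, 10, 3, 5, 12, 7, 8, 6, 4, 11, 9]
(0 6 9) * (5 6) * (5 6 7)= (0 6 9)(5 7)= [6, 1, 2, 3, 4, 7, 9, 5, 8, 0]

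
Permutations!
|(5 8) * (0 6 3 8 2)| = 6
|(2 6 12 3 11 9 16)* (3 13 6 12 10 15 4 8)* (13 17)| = |(2 12 17 13 6 10 15 4 8 3 11 9 16)| = 13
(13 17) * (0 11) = [11, 1, 2, 3, 4, 5, 6, 7, 8, 9, 10, 0, 12, 17, 14, 15, 16, 13] = (0 11)(13 17)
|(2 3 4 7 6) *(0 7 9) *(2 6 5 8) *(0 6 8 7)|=6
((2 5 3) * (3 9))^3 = (2 3 9 5) = [0, 1, 3, 9, 4, 2, 6, 7, 8, 5]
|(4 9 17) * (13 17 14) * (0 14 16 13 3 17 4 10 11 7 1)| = 8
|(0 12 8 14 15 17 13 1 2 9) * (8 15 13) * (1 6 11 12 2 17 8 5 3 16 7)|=|(0 2 9)(1 17 5 3 16 7)(6 11 12 15 8 14 13)|=42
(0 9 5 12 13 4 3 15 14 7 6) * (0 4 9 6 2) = (0 6 4 3 15 14 7 2)(5 12 13 9) = [6, 1, 0, 15, 3, 12, 4, 2, 8, 5, 10, 11, 13, 9, 7, 14]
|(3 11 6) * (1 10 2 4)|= 12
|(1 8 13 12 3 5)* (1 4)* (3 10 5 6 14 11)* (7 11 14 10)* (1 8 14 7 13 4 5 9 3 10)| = 8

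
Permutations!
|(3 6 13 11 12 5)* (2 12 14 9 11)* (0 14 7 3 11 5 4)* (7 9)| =9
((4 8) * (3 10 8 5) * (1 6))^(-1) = (1 6)(3 5 4 8 10) = [0, 6, 2, 5, 8, 4, 1, 7, 10, 9, 3]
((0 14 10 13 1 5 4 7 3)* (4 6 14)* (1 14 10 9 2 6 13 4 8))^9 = (0 10 14 8 4 9 1 7 2 5 3 6 13) = [10, 7, 5, 6, 9, 3, 13, 2, 4, 1, 14, 11, 12, 0, 8]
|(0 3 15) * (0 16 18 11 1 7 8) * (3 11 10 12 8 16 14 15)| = |(0 11 1 7 16 18 10 12 8)(14 15)| = 18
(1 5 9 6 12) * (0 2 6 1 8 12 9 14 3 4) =(0 2 6 9 1 5 14 3 4)(8 12) =[2, 5, 6, 4, 0, 14, 9, 7, 12, 1, 10, 11, 8, 13, 3]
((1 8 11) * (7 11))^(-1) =(1 11 7 8) =[0, 11, 2, 3, 4, 5, 6, 8, 1, 9, 10, 7]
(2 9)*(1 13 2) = (1 13 2 9) = [0, 13, 9, 3, 4, 5, 6, 7, 8, 1, 10, 11, 12, 2]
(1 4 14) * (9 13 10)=(1 4 14)(9 13 10)=[0, 4, 2, 3, 14, 5, 6, 7, 8, 13, 9, 11, 12, 10, 1]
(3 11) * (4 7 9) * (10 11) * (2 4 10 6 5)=(2 4 7 9 10 11 3 6 5)=[0, 1, 4, 6, 7, 2, 5, 9, 8, 10, 11, 3]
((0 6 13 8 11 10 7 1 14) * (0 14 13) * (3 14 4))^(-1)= [6, 7, 2, 4, 14, 5, 0, 10, 13, 9, 11, 8, 12, 1, 3]= (0 6)(1 7 10 11 8 13)(3 4 14)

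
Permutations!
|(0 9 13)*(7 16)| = |(0 9 13)(7 16)| = 6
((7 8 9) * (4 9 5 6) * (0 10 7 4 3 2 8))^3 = (10)(2 6 8 3 5)(4 9) = [0, 1, 6, 5, 9, 2, 8, 7, 3, 4, 10]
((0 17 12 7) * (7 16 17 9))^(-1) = (0 7 9)(12 17 16) = [7, 1, 2, 3, 4, 5, 6, 9, 8, 0, 10, 11, 17, 13, 14, 15, 12, 16]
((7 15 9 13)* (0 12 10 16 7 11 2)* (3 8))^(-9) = [12, 1, 0, 8, 4, 5, 6, 15, 3, 13, 16, 2, 10, 11, 14, 9, 7] = (0 12 10 16 7 15 9 13 11 2)(3 8)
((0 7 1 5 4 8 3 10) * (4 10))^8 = [5, 0, 2, 8, 3, 7, 6, 10, 4, 9, 1] = (0 5 7 10 1)(3 8 4)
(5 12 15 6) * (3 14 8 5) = (3 14 8 5 12 15 6) = [0, 1, 2, 14, 4, 12, 3, 7, 5, 9, 10, 11, 15, 13, 8, 6]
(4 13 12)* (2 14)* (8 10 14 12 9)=(2 12 4 13 9 8 10 14)=[0, 1, 12, 3, 13, 5, 6, 7, 10, 8, 14, 11, 4, 9, 2]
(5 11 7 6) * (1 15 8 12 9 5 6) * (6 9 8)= (1 15 6 9 5 11 7)(8 12)= [0, 15, 2, 3, 4, 11, 9, 1, 12, 5, 10, 7, 8, 13, 14, 6]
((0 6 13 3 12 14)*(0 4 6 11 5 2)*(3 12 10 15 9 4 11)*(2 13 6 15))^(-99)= (15)(0 3 10 2)(5 13 12 14 11)= [3, 1, 0, 10, 4, 13, 6, 7, 8, 9, 2, 5, 14, 12, 11, 15]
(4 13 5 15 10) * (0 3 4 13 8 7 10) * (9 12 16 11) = [3, 1, 2, 4, 8, 15, 6, 10, 7, 12, 13, 9, 16, 5, 14, 0, 11] = (0 3 4 8 7 10 13 5 15)(9 12 16 11)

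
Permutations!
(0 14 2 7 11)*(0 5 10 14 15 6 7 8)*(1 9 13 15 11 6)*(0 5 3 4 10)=(0 11 3 4 10 14 2 8 5)(1 9 13 15)(6 7)=[11, 9, 8, 4, 10, 0, 7, 6, 5, 13, 14, 3, 12, 15, 2, 1]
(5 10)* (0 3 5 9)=(0 3 5 10 9)=[3, 1, 2, 5, 4, 10, 6, 7, 8, 0, 9]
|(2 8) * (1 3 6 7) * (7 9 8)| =|(1 3 6 9 8 2 7)| =7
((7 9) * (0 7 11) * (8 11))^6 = (0 7 9 8 11) = [7, 1, 2, 3, 4, 5, 6, 9, 11, 8, 10, 0]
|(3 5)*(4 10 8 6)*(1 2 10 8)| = 6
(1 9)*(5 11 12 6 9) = (1 5 11 12 6 9) = [0, 5, 2, 3, 4, 11, 9, 7, 8, 1, 10, 12, 6]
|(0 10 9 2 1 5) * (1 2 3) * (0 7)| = |(0 10 9 3 1 5 7)| = 7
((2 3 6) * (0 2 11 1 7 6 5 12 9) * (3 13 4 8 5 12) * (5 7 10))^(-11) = (0 4 6 10 12 2 8 11 5 9 13 7 1 3) = [4, 3, 8, 0, 6, 9, 10, 1, 11, 13, 12, 5, 2, 7]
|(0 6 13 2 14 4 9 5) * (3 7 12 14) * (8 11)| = 22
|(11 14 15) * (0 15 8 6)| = |(0 15 11 14 8 6)| = 6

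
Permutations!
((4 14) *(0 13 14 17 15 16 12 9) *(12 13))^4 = (0 12 9)(4 13 15)(14 16 17) = [12, 1, 2, 3, 13, 5, 6, 7, 8, 0, 10, 11, 9, 15, 16, 4, 17, 14]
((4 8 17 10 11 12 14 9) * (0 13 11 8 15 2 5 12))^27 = (17)(2 15 4 9 14 12 5) = [0, 1, 15, 3, 9, 2, 6, 7, 8, 14, 10, 11, 5, 13, 12, 4, 16, 17]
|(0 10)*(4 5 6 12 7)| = |(0 10)(4 5 6 12 7)| = 10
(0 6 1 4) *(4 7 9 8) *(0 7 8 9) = (9)(0 6 1 8 4 7) = [6, 8, 2, 3, 7, 5, 1, 0, 4, 9]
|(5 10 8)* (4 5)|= |(4 5 10 8)|= 4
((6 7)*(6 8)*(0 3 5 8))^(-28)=(0 5 6)(3 8 7)=[5, 1, 2, 8, 4, 6, 0, 3, 7]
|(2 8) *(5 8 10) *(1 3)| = |(1 3)(2 10 5 8)| = 4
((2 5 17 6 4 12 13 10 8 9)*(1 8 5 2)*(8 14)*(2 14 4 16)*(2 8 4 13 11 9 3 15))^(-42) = (1 16 4 10 3 11 17 2)(5 15 9 6 14 13 8 12) = [0, 16, 1, 11, 10, 15, 14, 7, 12, 6, 3, 17, 5, 8, 13, 9, 4, 2]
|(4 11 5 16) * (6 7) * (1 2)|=4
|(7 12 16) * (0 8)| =|(0 8)(7 12 16)| =6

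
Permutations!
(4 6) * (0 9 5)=(0 9 5)(4 6)=[9, 1, 2, 3, 6, 0, 4, 7, 8, 5]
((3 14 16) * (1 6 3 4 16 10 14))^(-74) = (16)(1 6 3) = [0, 6, 2, 1, 4, 5, 3, 7, 8, 9, 10, 11, 12, 13, 14, 15, 16]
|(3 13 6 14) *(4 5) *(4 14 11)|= 7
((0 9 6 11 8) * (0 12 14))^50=(0 9 6 11 8 12 14)=[9, 1, 2, 3, 4, 5, 11, 7, 12, 6, 10, 8, 14, 13, 0]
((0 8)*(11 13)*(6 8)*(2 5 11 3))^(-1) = (0 8 6)(2 3 13 11 5) = [8, 1, 3, 13, 4, 2, 0, 7, 6, 9, 10, 5, 12, 11]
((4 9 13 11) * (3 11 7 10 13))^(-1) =[0, 1, 2, 9, 11, 5, 6, 13, 8, 4, 7, 3, 12, 10] =(3 9 4 11)(7 13 10)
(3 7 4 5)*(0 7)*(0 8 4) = (0 7)(3 8 4 5) = [7, 1, 2, 8, 5, 3, 6, 0, 4]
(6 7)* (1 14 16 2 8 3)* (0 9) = (0 9)(1 14 16 2 8 3)(6 7) = [9, 14, 8, 1, 4, 5, 7, 6, 3, 0, 10, 11, 12, 13, 16, 15, 2]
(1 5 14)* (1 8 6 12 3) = (1 5 14 8 6 12 3) = [0, 5, 2, 1, 4, 14, 12, 7, 6, 9, 10, 11, 3, 13, 8]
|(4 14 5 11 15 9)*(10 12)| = 6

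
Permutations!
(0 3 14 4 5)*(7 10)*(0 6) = (0 3 14 4 5 6)(7 10) = [3, 1, 2, 14, 5, 6, 0, 10, 8, 9, 7, 11, 12, 13, 4]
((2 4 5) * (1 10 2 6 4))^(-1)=[0, 2, 10, 3, 6, 4, 5, 7, 8, 9, 1]=(1 2 10)(4 6 5)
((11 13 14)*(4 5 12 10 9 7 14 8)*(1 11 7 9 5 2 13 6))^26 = (14)(1 6 11)(2 8)(4 13)(5 10 12) = [0, 6, 8, 3, 13, 10, 11, 7, 2, 9, 12, 1, 5, 4, 14]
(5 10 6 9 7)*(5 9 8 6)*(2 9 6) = (2 9 7 6 8)(5 10) = [0, 1, 9, 3, 4, 10, 8, 6, 2, 7, 5]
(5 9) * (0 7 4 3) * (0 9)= (0 7 4 3 9 5)= [7, 1, 2, 9, 3, 0, 6, 4, 8, 5]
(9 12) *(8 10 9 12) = [0, 1, 2, 3, 4, 5, 6, 7, 10, 8, 9, 11, 12] = (12)(8 10 9)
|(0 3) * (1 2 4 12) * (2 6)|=|(0 3)(1 6 2 4 12)|=10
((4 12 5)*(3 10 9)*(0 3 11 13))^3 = (0 9)(3 11)(10 13) = [9, 1, 2, 11, 4, 5, 6, 7, 8, 0, 13, 3, 12, 10]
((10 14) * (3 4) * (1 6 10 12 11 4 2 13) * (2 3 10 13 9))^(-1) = [0, 13, 9, 3, 11, 5, 1, 7, 8, 2, 4, 12, 14, 6, 10] = (1 13 6)(2 9)(4 11 12 14 10)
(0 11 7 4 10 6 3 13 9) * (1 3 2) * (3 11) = (0 3 13 9)(1 11 7 4 10 6 2) = [3, 11, 1, 13, 10, 5, 2, 4, 8, 0, 6, 7, 12, 9]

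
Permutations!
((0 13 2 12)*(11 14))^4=(14)=[0, 1, 2, 3, 4, 5, 6, 7, 8, 9, 10, 11, 12, 13, 14]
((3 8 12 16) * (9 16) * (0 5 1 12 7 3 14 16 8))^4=(16)(0 9)(1 7)(3 12)(5 8)=[9, 7, 2, 12, 4, 8, 6, 1, 5, 0, 10, 11, 3, 13, 14, 15, 16]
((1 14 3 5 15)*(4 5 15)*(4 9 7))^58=(1 3)(4 9)(5 7)(14 15)=[0, 3, 2, 1, 9, 7, 6, 5, 8, 4, 10, 11, 12, 13, 15, 14]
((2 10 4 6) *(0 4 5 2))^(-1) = (0 6 4)(2 5 10) = [6, 1, 5, 3, 0, 10, 4, 7, 8, 9, 2]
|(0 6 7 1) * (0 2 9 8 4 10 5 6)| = |(1 2 9 8 4 10 5 6 7)| = 9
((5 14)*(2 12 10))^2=(14)(2 10 12)=[0, 1, 10, 3, 4, 5, 6, 7, 8, 9, 12, 11, 2, 13, 14]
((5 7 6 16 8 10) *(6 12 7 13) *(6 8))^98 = (16)(5 8)(10 13) = [0, 1, 2, 3, 4, 8, 6, 7, 5, 9, 13, 11, 12, 10, 14, 15, 16]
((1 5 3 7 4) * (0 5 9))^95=(0 4 5 1 3 9 7)=[4, 3, 2, 9, 5, 1, 6, 0, 8, 7]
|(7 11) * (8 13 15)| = |(7 11)(8 13 15)| = 6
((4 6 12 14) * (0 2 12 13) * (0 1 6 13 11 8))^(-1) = (0 8 11 6 1 13 4 14 12 2) = [8, 13, 0, 3, 14, 5, 1, 7, 11, 9, 10, 6, 2, 4, 12]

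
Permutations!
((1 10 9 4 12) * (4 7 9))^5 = (1 10 4 12)(7 9) = [0, 10, 2, 3, 12, 5, 6, 9, 8, 7, 4, 11, 1]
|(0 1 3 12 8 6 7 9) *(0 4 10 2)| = 11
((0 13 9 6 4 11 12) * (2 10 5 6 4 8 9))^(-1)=(0 12 11 4 9 8 6 5 10 2 13)=[12, 1, 13, 3, 9, 10, 5, 7, 6, 8, 2, 4, 11, 0]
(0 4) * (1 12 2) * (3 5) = (0 4)(1 12 2)(3 5) = [4, 12, 1, 5, 0, 3, 6, 7, 8, 9, 10, 11, 2]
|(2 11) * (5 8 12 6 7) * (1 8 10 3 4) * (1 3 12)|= |(1 8)(2 11)(3 4)(5 10 12 6 7)|= 10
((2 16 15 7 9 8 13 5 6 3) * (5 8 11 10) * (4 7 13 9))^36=(2 13 11 6 16 8 10 3 15 9 5)=[0, 1, 13, 15, 4, 2, 16, 7, 10, 5, 3, 6, 12, 11, 14, 9, 8]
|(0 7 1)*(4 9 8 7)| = |(0 4 9 8 7 1)| = 6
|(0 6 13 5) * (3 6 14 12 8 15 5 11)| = 12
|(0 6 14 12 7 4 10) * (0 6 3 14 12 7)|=8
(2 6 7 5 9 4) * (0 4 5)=(0 4 2 6 7)(5 9)=[4, 1, 6, 3, 2, 9, 7, 0, 8, 5]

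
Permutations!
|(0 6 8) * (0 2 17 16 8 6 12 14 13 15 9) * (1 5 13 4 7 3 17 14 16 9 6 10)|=|(0 12 16 8 2 14 4 7 3 17 9)(1 5 13 15 6 10)|=66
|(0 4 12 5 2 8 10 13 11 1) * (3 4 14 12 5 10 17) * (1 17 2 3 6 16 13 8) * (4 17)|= |(0 14 12 10 8 2 1)(3 17 6 16 13 11 4 5)|= 56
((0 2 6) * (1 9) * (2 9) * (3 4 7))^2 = (0 1 6 9 2)(3 7 4) = [1, 6, 0, 7, 3, 5, 9, 4, 8, 2]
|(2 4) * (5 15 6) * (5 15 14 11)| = 6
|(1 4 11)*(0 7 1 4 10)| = 4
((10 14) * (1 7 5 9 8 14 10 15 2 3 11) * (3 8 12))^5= (1 3 9 7 11 12 5)(2 8 14 15)= [0, 3, 8, 9, 4, 1, 6, 11, 14, 7, 10, 12, 5, 13, 15, 2]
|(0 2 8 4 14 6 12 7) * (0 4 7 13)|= |(0 2 8 7 4 14 6 12 13)|= 9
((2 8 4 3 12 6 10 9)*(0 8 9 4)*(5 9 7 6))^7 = (0 8)(2 5 3 10 7 9 12 4 6) = [8, 1, 5, 10, 6, 3, 2, 9, 0, 12, 7, 11, 4]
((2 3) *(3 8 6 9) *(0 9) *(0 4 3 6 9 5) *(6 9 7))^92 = (9)(2 7 4)(3 8 6) = [0, 1, 7, 8, 2, 5, 3, 4, 6, 9]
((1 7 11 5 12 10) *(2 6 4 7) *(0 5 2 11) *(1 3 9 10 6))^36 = (12) = [0, 1, 2, 3, 4, 5, 6, 7, 8, 9, 10, 11, 12]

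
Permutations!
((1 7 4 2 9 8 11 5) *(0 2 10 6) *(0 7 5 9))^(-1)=(0 2)(1 5)(4 7 6 10)(8 9 11)=[2, 5, 0, 3, 7, 1, 10, 6, 9, 11, 4, 8]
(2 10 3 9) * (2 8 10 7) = (2 7)(3 9 8 10) = [0, 1, 7, 9, 4, 5, 6, 2, 10, 8, 3]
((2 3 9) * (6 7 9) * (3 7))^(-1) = (2 9 7)(3 6) = [0, 1, 9, 6, 4, 5, 3, 2, 8, 7]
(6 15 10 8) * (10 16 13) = [0, 1, 2, 3, 4, 5, 15, 7, 6, 9, 8, 11, 12, 10, 14, 16, 13] = (6 15 16 13 10 8)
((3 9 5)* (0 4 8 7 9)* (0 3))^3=(0 7)(4 9)(5 8)=[7, 1, 2, 3, 9, 8, 6, 0, 5, 4]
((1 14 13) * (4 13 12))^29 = (1 13 4 12 14) = [0, 13, 2, 3, 12, 5, 6, 7, 8, 9, 10, 11, 14, 4, 1]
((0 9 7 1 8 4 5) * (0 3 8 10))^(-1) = (0 10 1 7 9)(3 5 4 8) = [10, 7, 2, 5, 8, 4, 6, 9, 3, 0, 1]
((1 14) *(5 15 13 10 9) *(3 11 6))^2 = (3 6 11)(5 13 9 15 10) = [0, 1, 2, 6, 4, 13, 11, 7, 8, 15, 5, 3, 12, 9, 14, 10]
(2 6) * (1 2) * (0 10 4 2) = (0 10 4 2 6 1) = [10, 0, 6, 3, 2, 5, 1, 7, 8, 9, 4]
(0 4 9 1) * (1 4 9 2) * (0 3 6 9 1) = (0 1 3 6 9 4 2) = [1, 3, 0, 6, 2, 5, 9, 7, 8, 4]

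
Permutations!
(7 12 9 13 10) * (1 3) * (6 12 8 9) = (1 3)(6 12)(7 8 9 13 10) = [0, 3, 2, 1, 4, 5, 12, 8, 9, 13, 7, 11, 6, 10]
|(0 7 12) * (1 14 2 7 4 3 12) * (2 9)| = 20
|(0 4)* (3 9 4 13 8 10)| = 7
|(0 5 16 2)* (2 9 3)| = |(0 5 16 9 3 2)| = 6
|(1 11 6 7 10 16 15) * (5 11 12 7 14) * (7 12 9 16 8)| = 12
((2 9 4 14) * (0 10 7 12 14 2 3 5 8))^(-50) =(0 5 14 7)(2 9 4)(3 12 10 8) =[5, 1, 9, 12, 2, 14, 6, 0, 3, 4, 8, 11, 10, 13, 7]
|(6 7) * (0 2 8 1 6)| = |(0 2 8 1 6 7)| = 6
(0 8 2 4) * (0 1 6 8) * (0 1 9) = (0 1 6 8 2 4 9) = [1, 6, 4, 3, 9, 5, 8, 7, 2, 0]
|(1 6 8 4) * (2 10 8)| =6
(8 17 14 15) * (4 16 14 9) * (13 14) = (4 16 13 14 15 8 17 9) = [0, 1, 2, 3, 16, 5, 6, 7, 17, 4, 10, 11, 12, 14, 15, 8, 13, 9]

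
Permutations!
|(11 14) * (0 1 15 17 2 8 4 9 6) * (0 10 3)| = |(0 1 15 17 2 8 4 9 6 10 3)(11 14)| = 22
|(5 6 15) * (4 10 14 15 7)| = |(4 10 14 15 5 6 7)| = 7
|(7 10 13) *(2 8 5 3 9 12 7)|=|(2 8 5 3 9 12 7 10 13)|=9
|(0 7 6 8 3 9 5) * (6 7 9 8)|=|(0 9 5)(3 8)|=6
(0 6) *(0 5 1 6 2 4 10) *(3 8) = (0 2 4 10)(1 6 5)(3 8) = [2, 6, 4, 8, 10, 1, 5, 7, 3, 9, 0]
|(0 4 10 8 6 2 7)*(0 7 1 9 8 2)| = |(0 4 10 2 1 9 8 6)| = 8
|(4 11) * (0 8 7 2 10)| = |(0 8 7 2 10)(4 11)| = 10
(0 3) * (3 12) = (0 12 3) = [12, 1, 2, 0, 4, 5, 6, 7, 8, 9, 10, 11, 3]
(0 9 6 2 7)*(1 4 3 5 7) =(0 9 6 2 1 4 3 5 7) =[9, 4, 1, 5, 3, 7, 2, 0, 8, 6]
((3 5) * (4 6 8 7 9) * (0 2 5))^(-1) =(0 3 5 2)(4 9 7 8 6) =[3, 1, 0, 5, 9, 2, 4, 8, 6, 7]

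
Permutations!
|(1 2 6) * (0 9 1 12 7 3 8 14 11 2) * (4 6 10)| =30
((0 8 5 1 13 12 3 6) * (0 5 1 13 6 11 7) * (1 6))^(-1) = (0 7 11 3 12 13 5 6 8) = [7, 1, 2, 12, 4, 6, 8, 11, 0, 9, 10, 3, 13, 5]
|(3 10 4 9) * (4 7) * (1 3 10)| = |(1 3)(4 9 10 7)| = 4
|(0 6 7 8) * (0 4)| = 5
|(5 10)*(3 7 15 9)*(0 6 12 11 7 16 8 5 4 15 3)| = |(0 6 12 11 7 3 16 8 5 10 4 15 9)| = 13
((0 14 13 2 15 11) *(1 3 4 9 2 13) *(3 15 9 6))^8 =(0 15 14 11 1)(3 6 4) =[15, 0, 2, 6, 3, 5, 4, 7, 8, 9, 10, 1, 12, 13, 11, 14]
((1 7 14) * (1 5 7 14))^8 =[0, 1, 2, 3, 4, 5, 6, 7, 8, 9, 10, 11, 12, 13, 14] =(14)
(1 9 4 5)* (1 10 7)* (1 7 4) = (1 9)(4 5 10) = [0, 9, 2, 3, 5, 10, 6, 7, 8, 1, 4]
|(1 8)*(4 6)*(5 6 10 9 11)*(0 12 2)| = 6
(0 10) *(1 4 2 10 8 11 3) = (0 8 11 3 1 4 2 10) = [8, 4, 10, 1, 2, 5, 6, 7, 11, 9, 0, 3]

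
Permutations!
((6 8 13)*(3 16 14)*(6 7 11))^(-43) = [0, 1, 2, 14, 4, 5, 13, 6, 7, 9, 10, 8, 12, 11, 16, 15, 3] = (3 14 16)(6 13 11 8 7)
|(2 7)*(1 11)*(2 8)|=|(1 11)(2 7 8)|=6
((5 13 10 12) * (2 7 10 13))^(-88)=[0, 1, 10, 3, 4, 7, 6, 12, 8, 9, 5, 11, 2, 13]=(13)(2 10 5 7 12)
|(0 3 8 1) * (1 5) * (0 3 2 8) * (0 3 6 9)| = |(0 2 8 5 1 6 9)| = 7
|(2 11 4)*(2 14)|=4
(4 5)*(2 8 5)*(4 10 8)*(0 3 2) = [3, 1, 4, 2, 0, 10, 6, 7, 5, 9, 8] = (0 3 2 4)(5 10 8)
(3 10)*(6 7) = [0, 1, 2, 10, 4, 5, 7, 6, 8, 9, 3] = (3 10)(6 7)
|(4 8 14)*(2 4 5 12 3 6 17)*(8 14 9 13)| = 24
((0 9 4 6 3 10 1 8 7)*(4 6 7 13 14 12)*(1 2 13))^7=(0 14 3 7 13 6 4 2 9 12 10)(1 8)=[14, 8, 9, 7, 2, 5, 4, 13, 1, 12, 0, 11, 10, 6, 3]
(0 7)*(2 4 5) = [7, 1, 4, 3, 5, 2, 6, 0] = (0 7)(2 4 5)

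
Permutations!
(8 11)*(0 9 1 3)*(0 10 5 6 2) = (0 9 1 3 10 5 6 2)(8 11) = [9, 3, 0, 10, 4, 6, 2, 7, 11, 1, 5, 8]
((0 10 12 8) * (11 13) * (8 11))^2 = (0 12 13)(8 10 11) = [12, 1, 2, 3, 4, 5, 6, 7, 10, 9, 11, 8, 13, 0]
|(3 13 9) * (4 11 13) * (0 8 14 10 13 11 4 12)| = 8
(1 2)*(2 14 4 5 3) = (1 14 4 5 3 2) = [0, 14, 1, 2, 5, 3, 6, 7, 8, 9, 10, 11, 12, 13, 4]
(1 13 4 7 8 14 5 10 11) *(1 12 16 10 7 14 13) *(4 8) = (4 14 5 7)(8 13)(10 11 12 16) = [0, 1, 2, 3, 14, 7, 6, 4, 13, 9, 11, 12, 16, 8, 5, 15, 10]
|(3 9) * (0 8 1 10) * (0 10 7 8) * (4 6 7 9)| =7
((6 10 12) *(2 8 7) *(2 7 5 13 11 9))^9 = (2 13)(5 9)(8 11) = [0, 1, 13, 3, 4, 9, 6, 7, 11, 5, 10, 8, 12, 2]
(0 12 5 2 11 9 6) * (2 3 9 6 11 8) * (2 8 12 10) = (0 10 2 12 5 3 9 11 6) = [10, 1, 12, 9, 4, 3, 0, 7, 8, 11, 2, 6, 5]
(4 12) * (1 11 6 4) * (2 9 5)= (1 11 6 4 12)(2 9 5)= [0, 11, 9, 3, 12, 2, 4, 7, 8, 5, 10, 6, 1]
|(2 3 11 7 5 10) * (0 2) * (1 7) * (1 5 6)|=6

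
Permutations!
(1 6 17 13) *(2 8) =(1 6 17 13)(2 8) =[0, 6, 8, 3, 4, 5, 17, 7, 2, 9, 10, 11, 12, 1, 14, 15, 16, 13]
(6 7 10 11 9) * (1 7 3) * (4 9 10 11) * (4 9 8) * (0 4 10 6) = [4, 7, 2, 1, 8, 5, 3, 11, 10, 0, 9, 6] = (0 4 8 10 9)(1 7 11 6 3)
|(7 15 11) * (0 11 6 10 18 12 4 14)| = |(0 11 7 15 6 10 18 12 4 14)| = 10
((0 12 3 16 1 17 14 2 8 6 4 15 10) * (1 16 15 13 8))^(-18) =[3, 14, 17, 10, 8, 5, 13, 7, 4, 9, 12, 11, 15, 6, 1, 0, 16, 2] =(0 3 10 12 15)(1 14)(2 17)(4 8)(6 13)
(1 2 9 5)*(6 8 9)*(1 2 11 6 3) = (1 11 6 8 9 5 2 3) = [0, 11, 3, 1, 4, 2, 8, 7, 9, 5, 10, 6]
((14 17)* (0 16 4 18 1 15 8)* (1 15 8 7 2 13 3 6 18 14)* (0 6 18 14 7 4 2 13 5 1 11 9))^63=(0 17 8 2 9 14 1 16 11 6 5)(3 4)(7 18)(13 15)=[17, 16, 9, 4, 3, 0, 5, 18, 2, 14, 10, 6, 12, 15, 1, 13, 11, 8, 7]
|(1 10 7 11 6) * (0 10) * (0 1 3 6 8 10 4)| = |(0 4)(3 6)(7 11 8 10)| = 4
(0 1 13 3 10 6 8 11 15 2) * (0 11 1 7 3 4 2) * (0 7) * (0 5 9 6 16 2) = [5, 13, 11, 10, 0, 9, 8, 3, 1, 6, 16, 15, 12, 4, 14, 7, 2] = (0 5 9 6 8 1 13 4)(2 11 15 7 3 10 16)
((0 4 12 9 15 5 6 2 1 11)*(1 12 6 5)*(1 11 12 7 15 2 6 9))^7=[0, 12, 2, 3, 4, 5, 6, 7, 8, 9, 10, 11, 1, 13, 14, 15]=(15)(1 12)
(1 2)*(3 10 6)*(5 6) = [0, 2, 1, 10, 4, 6, 3, 7, 8, 9, 5] = (1 2)(3 10 5 6)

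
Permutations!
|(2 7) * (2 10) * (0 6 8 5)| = |(0 6 8 5)(2 7 10)| = 12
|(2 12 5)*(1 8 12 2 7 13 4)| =|(1 8 12 5 7 13 4)| =7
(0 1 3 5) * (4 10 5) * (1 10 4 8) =[10, 3, 2, 8, 4, 0, 6, 7, 1, 9, 5] =(0 10 5)(1 3 8)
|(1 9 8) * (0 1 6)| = 5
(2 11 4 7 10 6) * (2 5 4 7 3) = (2 11 7 10 6 5 4 3) = [0, 1, 11, 2, 3, 4, 5, 10, 8, 9, 6, 7]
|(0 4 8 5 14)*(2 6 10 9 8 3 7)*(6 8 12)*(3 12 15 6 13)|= 20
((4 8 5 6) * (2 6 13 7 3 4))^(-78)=(13)=[0, 1, 2, 3, 4, 5, 6, 7, 8, 9, 10, 11, 12, 13]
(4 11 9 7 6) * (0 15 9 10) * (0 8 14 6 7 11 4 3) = [15, 1, 2, 0, 4, 5, 3, 7, 14, 11, 8, 10, 12, 13, 6, 9] = (0 15 9 11 10 8 14 6 3)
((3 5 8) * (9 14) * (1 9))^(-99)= (14)= [0, 1, 2, 3, 4, 5, 6, 7, 8, 9, 10, 11, 12, 13, 14]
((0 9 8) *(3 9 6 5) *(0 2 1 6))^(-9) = (1 8 3 6 2 9 5) = [0, 8, 9, 6, 4, 1, 2, 7, 3, 5]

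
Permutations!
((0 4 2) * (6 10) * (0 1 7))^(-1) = [7, 2, 4, 3, 0, 5, 10, 1, 8, 9, 6] = (0 7 1 2 4)(6 10)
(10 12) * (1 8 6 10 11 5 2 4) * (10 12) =(1 8 6 12 11 5 2 4) =[0, 8, 4, 3, 1, 2, 12, 7, 6, 9, 10, 5, 11]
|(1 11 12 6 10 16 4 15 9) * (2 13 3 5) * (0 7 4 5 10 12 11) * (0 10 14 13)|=30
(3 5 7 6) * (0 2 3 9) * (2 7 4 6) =[7, 1, 3, 5, 6, 4, 9, 2, 8, 0] =(0 7 2 3 5 4 6 9)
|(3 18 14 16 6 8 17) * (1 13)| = |(1 13)(3 18 14 16 6 8 17)| = 14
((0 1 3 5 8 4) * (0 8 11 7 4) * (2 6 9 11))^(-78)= (0 8 4 7 11 9 6 2 5 3 1)= [8, 0, 5, 1, 7, 3, 2, 11, 4, 6, 10, 9]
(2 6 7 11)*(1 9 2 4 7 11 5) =(1 9 2 6 11 4 7 5) =[0, 9, 6, 3, 7, 1, 11, 5, 8, 2, 10, 4]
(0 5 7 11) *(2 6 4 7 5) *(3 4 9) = (0 2 6 9 3 4 7 11) = [2, 1, 6, 4, 7, 5, 9, 11, 8, 3, 10, 0]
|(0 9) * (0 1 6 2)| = |(0 9 1 6 2)| = 5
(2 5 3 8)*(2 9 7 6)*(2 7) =(2 5 3 8 9)(6 7) =[0, 1, 5, 8, 4, 3, 7, 6, 9, 2]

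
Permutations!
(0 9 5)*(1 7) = (0 9 5)(1 7) = [9, 7, 2, 3, 4, 0, 6, 1, 8, 5]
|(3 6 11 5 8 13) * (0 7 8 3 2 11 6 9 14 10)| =|(0 7 8 13 2 11 5 3 9 14 10)| =11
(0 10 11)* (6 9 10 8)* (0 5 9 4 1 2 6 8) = (1 2 6 4)(5 9 10 11) = [0, 2, 6, 3, 1, 9, 4, 7, 8, 10, 11, 5]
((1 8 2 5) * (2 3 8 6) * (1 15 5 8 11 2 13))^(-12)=[0, 1, 2, 3, 4, 5, 6, 7, 8, 9, 10, 11, 12, 13, 14, 15]=(15)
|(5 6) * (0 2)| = 2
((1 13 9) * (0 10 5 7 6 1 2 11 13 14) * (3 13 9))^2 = [5, 0, 9, 3, 4, 6, 14, 1, 8, 11, 7, 2, 12, 13, 10] = (0 5 6 14 10 7 1)(2 9 11)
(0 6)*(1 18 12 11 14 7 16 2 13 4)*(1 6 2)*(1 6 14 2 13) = (0 13 4 14 7 16 6)(1 18 12 11 2) = [13, 18, 1, 3, 14, 5, 0, 16, 8, 9, 10, 2, 11, 4, 7, 15, 6, 17, 12]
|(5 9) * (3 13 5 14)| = |(3 13 5 9 14)| = 5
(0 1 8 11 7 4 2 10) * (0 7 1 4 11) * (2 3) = [4, 8, 10, 2, 3, 5, 6, 11, 0, 9, 7, 1] = (0 4 3 2 10 7 11 1 8)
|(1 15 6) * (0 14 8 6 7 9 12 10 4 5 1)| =8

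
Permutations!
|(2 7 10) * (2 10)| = 2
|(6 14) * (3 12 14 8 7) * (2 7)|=7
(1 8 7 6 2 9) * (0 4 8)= (0 4 8 7 6 2 9 1)= [4, 0, 9, 3, 8, 5, 2, 6, 7, 1]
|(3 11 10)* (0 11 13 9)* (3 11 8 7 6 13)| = |(0 8 7 6 13 9)(10 11)| = 6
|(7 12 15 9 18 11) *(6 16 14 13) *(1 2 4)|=12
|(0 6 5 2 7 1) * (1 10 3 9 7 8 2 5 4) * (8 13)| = 12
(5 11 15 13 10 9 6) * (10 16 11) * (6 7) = (5 10 9 7 6)(11 15 13 16) = [0, 1, 2, 3, 4, 10, 5, 6, 8, 7, 9, 15, 12, 16, 14, 13, 11]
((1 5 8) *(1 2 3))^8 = (1 2 5 3 8) = [0, 2, 5, 8, 4, 3, 6, 7, 1]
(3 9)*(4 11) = (3 9)(4 11) = [0, 1, 2, 9, 11, 5, 6, 7, 8, 3, 10, 4]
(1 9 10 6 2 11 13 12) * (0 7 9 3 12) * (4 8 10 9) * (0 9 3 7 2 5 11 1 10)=(0 2 1 7 4 8)(3 12 10 6 5 11 13 9)=[2, 7, 1, 12, 8, 11, 5, 4, 0, 3, 6, 13, 10, 9]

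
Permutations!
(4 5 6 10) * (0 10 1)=(0 10 4 5 6 1)=[10, 0, 2, 3, 5, 6, 1, 7, 8, 9, 4]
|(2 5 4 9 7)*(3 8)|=10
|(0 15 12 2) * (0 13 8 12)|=4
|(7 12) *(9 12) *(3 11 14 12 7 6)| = 10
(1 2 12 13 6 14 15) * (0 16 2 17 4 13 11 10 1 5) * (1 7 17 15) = [16, 15, 12, 3, 13, 0, 14, 17, 8, 9, 7, 10, 11, 6, 1, 5, 2, 4] = (0 16 2 12 11 10 7 17 4 13 6 14 1 15 5)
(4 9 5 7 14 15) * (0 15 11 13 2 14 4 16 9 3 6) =[15, 1, 14, 6, 3, 7, 0, 4, 8, 5, 10, 13, 12, 2, 11, 16, 9] =(0 15 16 9 5 7 4 3 6)(2 14 11 13)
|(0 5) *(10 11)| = |(0 5)(10 11)| = 2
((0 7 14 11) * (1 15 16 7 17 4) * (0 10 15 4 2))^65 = [2, 4, 17, 3, 1, 5, 6, 16, 8, 9, 11, 14, 12, 13, 7, 10, 15, 0] = (0 2 17)(1 4)(7 16 15 10 11 14)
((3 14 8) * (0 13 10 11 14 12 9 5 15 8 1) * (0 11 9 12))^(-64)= [0, 14, 2, 3, 4, 5, 6, 7, 8, 9, 10, 1, 12, 13, 11, 15]= (15)(1 14 11)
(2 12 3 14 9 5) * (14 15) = [0, 1, 12, 15, 4, 2, 6, 7, 8, 5, 10, 11, 3, 13, 9, 14] = (2 12 3 15 14 9 5)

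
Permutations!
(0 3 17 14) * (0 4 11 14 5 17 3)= (4 11 14)(5 17)= [0, 1, 2, 3, 11, 17, 6, 7, 8, 9, 10, 14, 12, 13, 4, 15, 16, 5]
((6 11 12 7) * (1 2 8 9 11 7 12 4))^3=(12)(1 9)(2 11)(4 8)(6 7)=[0, 9, 11, 3, 8, 5, 7, 6, 4, 1, 10, 2, 12]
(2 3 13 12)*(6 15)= (2 3 13 12)(6 15)= [0, 1, 3, 13, 4, 5, 15, 7, 8, 9, 10, 11, 2, 12, 14, 6]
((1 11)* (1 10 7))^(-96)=[0, 1, 2, 3, 4, 5, 6, 7, 8, 9, 10, 11]=(11)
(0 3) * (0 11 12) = (0 3 11 12) = [3, 1, 2, 11, 4, 5, 6, 7, 8, 9, 10, 12, 0]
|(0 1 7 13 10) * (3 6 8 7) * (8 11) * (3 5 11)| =|(0 1 5 11 8 7 13 10)(3 6)| =8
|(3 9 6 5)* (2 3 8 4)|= 7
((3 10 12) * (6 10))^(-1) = (3 12 10 6) = [0, 1, 2, 12, 4, 5, 3, 7, 8, 9, 6, 11, 10]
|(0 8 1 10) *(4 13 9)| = 12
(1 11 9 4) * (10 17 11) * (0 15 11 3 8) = (0 15 11 9 4 1 10 17 3 8) = [15, 10, 2, 8, 1, 5, 6, 7, 0, 4, 17, 9, 12, 13, 14, 11, 16, 3]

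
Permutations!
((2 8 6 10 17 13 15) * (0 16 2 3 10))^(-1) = [6, 1, 16, 15, 4, 5, 8, 7, 2, 9, 3, 11, 12, 17, 14, 13, 0, 10] = (0 6 8 2 16)(3 15 13 17 10)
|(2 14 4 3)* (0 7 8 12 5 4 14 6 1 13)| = 11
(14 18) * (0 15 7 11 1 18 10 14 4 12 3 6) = (0 15 7 11 1 18 4 12 3 6)(10 14) = [15, 18, 2, 6, 12, 5, 0, 11, 8, 9, 14, 1, 3, 13, 10, 7, 16, 17, 4]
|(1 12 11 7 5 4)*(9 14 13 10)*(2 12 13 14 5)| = |(14)(1 13 10 9 5 4)(2 12 11 7)| = 12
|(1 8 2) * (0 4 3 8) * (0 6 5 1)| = 15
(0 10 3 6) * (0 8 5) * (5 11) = (0 10 3 6 8 11 5) = [10, 1, 2, 6, 4, 0, 8, 7, 11, 9, 3, 5]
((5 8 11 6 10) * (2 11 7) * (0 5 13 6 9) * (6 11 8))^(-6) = [5, 1, 2, 3, 4, 6, 10, 7, 8, 0, 13, 9, 12, 11] = (0 5 6 10 13 11 9)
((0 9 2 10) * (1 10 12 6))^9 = (0 2 6 10 9 12 1) = [2, 0, 6, 3, 4, 5, 10, 7, 8, 12, 9, 11, 1]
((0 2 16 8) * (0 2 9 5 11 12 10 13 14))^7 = (0 14 13 10 12 11 5 9)(2 16 8) = [14, 1, 16, 3, 4, 9, 6, 7, 2, 0, 12, 5, 11, 10, 13, 15, 8]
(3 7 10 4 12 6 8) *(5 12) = [0, 1, 2, 7, 5, 12, 8, 10, 3, 9, 4, 11, 6] = (3 7 10 4 5 12 6 8)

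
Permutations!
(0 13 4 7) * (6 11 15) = (0 13 4 7)(6 11 15) = [13, 1, 2, 3, 7, 5, 11, 0, 8, 9, 10, 15, 12, 4, 14, 6]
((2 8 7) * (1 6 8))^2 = (1 8 2 6 7) = [0, 8, 6, 3, 4, 5, 7, 1, 2]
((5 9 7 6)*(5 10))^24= (5 10 6 7 9)= [0, 1, 2, 3, 4, 10, 7, 9, 8, 5, 6]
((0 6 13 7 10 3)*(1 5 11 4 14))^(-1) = (0 3 10 7 13 6)(1 14 4 11 5) = [3, 14, 2, 10, 11, 1, 0, 13, 8, 9, 7, 5, 12, 6, 4]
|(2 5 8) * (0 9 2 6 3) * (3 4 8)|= 15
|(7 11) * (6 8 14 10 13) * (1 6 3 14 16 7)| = 12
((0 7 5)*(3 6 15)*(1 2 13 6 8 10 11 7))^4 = (0 6 10)(1 15 11)(2 3 7)(5 13 8) = [6, 15, 3, 7, 4, 13, 10, 2, 5, 9, 0, 1, 12, 8, 14, 11]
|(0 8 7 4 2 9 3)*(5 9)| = 8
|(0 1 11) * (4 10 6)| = |(0 1 11)(4 10 6)| = 3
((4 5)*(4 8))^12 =(8) =[0, 1, 2, 3, 4, 5, 6, 7, 8]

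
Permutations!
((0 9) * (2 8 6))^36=(9)=[0, 1, 2, 3, 4, 5, 6, 7, 8, 9]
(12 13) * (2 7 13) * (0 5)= (0 5)(2 7 13 12)= [5, 1, 7, 3, 4, 0, 6, 13, 8, 9, 10, 11, 2, 12]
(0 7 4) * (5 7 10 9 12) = (0 10 9 12 5 7 4) = [10, 1, 2, 3, 0, 7, 6, 4, 8, 12, 9, 11, 5]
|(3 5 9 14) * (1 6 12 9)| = |(1 6 12 9 14 3 5)| = 7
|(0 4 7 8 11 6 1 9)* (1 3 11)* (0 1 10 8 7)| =6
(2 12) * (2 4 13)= (2 12 4 13)= [0, 1, 12, 3, 13, 5, 6, 7, 8, 9, 10, 11, 4, 2]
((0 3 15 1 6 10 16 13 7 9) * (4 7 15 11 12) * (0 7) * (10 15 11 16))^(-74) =(0 13 4 16 12 3 11)(1 6 15) =[13, 6, 2, 11, 16, 5, 15, 7, 8, 9, 10, 0, 3, 4, 14, 1, 12]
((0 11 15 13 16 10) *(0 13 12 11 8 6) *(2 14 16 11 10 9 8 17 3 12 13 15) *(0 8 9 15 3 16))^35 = (0 15 2 17 13 14 16 11)(3 10 12)(6 8) = [15, 1, 17, 10, 4, 5, 8, 7, 6, 9, 12, 0, 3, 14, 16, 2, 11, 13]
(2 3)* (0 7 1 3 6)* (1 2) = (0 7 2 6)(1 3) = [7, 3, 6, 1, 4, 5, 0, 2]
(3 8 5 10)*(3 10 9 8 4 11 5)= (3 4 11 5 9 8)= [0, 1, 2, 4, 11, 9, 6, 7, 3, 8, 10, 5]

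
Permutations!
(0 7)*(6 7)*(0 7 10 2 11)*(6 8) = (0 8 6 10 2 11) = [8, 1, 11, 3, 4, 5, 10, 7, 6, 9, 2, 0]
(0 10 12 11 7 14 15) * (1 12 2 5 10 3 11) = [3, 12, 5, 11, 4, 10, 6, 14, 8, 9, 2, 7, 1, 13, 15, 0] = (0 3 11 7 14 15)(1 12)(2 5 10)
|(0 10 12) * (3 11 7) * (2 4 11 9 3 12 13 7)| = |(0 10 13 7 12)(2 4 11)(3 9)| = 30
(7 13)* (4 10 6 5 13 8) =(4 10 6 5 13 7 8) =[0, 1, 2, 3, 10, 13, 5, 8, 4, 9, 6, 11, 12, 7]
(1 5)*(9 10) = (1 5)(9 10) = [0, 5, 2, 3, 4, 1, 6, 7, 8, 10, 9]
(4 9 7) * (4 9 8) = (4 8)(7 9) = [0, 1, 2, 3, 8, 5, 6, 9, 4, 7]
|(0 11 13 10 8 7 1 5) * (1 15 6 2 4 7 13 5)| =15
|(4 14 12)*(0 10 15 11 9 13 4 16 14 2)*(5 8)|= |(0 10 15 11 9 13 4 2)(5 8)(12 16 14)|= 24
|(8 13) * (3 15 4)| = |(3 15 4)(8 13)| = 6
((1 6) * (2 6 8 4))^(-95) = (8) = [0, 1, 2, 3, 4, 5, 6, 7, 8]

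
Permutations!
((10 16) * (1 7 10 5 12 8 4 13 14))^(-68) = (1 10 5 8 13)(4 14 7 16 12) = [0, 10, 2, 3, 14, 8, 6, 16, 13, 9, 5, 11, 4, 1, 7, 15, 12]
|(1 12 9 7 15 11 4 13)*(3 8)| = 8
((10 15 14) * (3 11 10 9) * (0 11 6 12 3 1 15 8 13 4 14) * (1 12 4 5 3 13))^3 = (0 8)(1 11)(3 14 13 6 9 5 4 12)(10 15) = [8, 11, 2, 14, 12, 4, 9, 7, 0, 5, 15, 1, 3, 6, 13, 10]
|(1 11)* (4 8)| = |(1 11)(4 8)| = 2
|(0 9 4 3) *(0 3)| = 3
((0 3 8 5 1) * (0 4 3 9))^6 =(9)(1 4 3 8 5) =[0, 4, 2, 8, 3, 1, 6, 7, 5, 9]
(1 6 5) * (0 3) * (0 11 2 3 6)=(0 6 5 1)(2 3 11)=[6, 0, 3, 11, 4, 1, 5, 7, 8, 9, 10, 2]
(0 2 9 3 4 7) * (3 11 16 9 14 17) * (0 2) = (2 14 17 3 4 7)(9 11 16) = [0, 1, 14, 4, 7, 5, 6, 2, 8, 11, 10, 16, 12, 13, 17, 15, 9, 3]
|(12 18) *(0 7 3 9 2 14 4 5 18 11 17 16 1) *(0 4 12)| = 14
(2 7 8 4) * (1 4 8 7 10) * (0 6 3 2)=(0 6 3 2 10 1 4)=[6, 4, 10, 2, 0, 5, 3, 7, 8, 9, 1]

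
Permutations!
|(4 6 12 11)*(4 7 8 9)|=7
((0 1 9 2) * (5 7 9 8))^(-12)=(0 8 7 2 1 5 9)=[8, 5, 1, 3, 4, 9, 6, 2, 7, 0]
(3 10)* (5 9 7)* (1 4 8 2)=(1 4 8 2)(3 10)(5 9 7)=[0, 4, 1, 10, 8, 9, 6, 5, 2, 7, 3]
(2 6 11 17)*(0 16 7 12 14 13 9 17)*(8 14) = (0 16 7 12 8 14 13 9 17 2 6 11) = [16, 1, 6, 3, 4, 5, 11, 12, 14, 17, 10, 0, 8, 9, 13, 15, 7, 2]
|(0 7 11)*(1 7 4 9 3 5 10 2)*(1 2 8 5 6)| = |(0 4 9 3 6 1 7 11)(5 10 8)| = 24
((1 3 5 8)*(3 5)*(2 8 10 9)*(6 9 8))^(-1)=(1 8 10 5)(2 9 6)=[0, 8, 9, 3, 4, 1, 2, 7, 10, 6, 5]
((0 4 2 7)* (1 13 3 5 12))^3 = (0 7 2 4)(1 5 13 12 3) = [7, 5, 4, 1, 0, 13, 6, 2, 8, 9, 10, 11, 3, 12]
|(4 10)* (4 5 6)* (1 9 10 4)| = |(1 9 10 5 6)| = 5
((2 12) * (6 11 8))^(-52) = (12)(6 8 11) = [0, 1, 2, 3, 4, 5, 8, 7, 11, 9, 10, 6, 12]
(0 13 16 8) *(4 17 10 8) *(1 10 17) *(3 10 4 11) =(17)(0 13 16 11 3 10 8)(1 4) =[13, 4, 2, 10, 1, 5, 6, 7, 0, 9, 8, 3, 12, 16, 14, 15, 11, 17]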